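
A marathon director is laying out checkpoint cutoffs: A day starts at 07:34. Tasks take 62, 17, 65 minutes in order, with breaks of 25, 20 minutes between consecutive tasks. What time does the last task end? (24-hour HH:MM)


Start: 07:34 = 454 min from midnight
  after task 1 (62 min): 08:36
  after break (25 min): 09:01
  after task 2 (17 min): 09:18
  after break (20 min): 09:38
  after task 3 (65 min): 10:43
Total elapsed: 189 minutes
End time: 10:43

10:43


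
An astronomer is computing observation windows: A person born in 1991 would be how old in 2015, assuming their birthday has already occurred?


Birth year: 1991
Current year: 2015
Age = current year - birth year
Age = 2015 - 1991 = 24

24


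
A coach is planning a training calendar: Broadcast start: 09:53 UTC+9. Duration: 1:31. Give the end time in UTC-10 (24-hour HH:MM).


Start: 09:53 in UTC+9
Step 1 - add duration:
  minutes: 53 + 31 = 84 (carry 1h)
  hours: 9 + 1 + 1 = 11
  end in UTC+9: 11:24
Step 2 - convert UTC+9 -> UTC-10:
  offset difference: -10 - (9) = -19 hours
  11 + (-19) = -8 -> mod 24 = 16
Result: 16:24 in UTC-10

16:24


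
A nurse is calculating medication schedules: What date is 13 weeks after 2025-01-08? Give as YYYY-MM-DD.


Start: 2025-01-08
Weeks to add: 13
Convert to days: 13 x 7 = 91 days
Add 91 days to 2025-01-08
Result: 2025-04-09

2025-04-09


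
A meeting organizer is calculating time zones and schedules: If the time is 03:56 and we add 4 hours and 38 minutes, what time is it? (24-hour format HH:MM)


Start time: 03:56
Adding: 4 hours 38 minutes
Minutes: 56 + 38 = 94
Minute overflow: 94 >= 60, so carry 1 hour, minutes = 34
Hours: 3 + 4 + 1 = 8
Result: 08:34

08:34


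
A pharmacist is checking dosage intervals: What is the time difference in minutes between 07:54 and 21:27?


Start time: 07:54 = 474 minutes from midnight
End time: 21:27 = 1287 minutes from midnight
Difference: 1287 - 474 = 813 minutes
That is 13 hours and 33 minutes

813


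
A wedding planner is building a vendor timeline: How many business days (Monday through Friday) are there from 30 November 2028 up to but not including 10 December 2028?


Start: 2028-11-30 (Thursday)
End (exclusive): 2028-12-10 (Sunday)
Total calendar days: 10
Full weeks: 10 // 7 = 1 -> 5 weekdays
Remaining 3 days starting on Thursday:
  Thu(w), Fri(w), Sat(-) -> 2 weekdays
Total business days: 5 + 2 = 7

7


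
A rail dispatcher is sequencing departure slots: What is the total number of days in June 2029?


Month: June
Year: 2029
June is a 30-day month
Total: 30 days

30


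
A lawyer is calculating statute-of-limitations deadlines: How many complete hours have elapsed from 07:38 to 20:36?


Start: 07:38
End: 20:36
Hour difference: 20 - 7 = 13 hours
Minute difference: 36 - 38 = -2 minutes
Total minutes: 778
Complete hours: 778 / 60 = 12 (remainder 58)

12


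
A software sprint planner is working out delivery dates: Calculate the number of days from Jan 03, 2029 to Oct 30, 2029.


Start date: 2029-01-03
End date: 2029-10-30
Jan 2029: +29 days
Feb 2029: +28 days
Mar 2029: +31 days
... (7 more months)
Total: 300 days

300


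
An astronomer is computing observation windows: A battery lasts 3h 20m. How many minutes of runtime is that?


Hours: 3
Extra minutes: 20
Minutes per hour: 60
Hours to minutes: 3 x 60 = 180
Total: 180 + 20 = 200

200


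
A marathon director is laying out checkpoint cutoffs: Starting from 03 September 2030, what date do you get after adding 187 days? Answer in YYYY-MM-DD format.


Start: 2030-09-03
Adding 187 days
Days remaining in September: 27
After September: 160 days still to add
October 2030: 31 days, 129 remaining
November 2030: 30 days, 99 remaining
December 2030: 31 days, 68 remaining
January 2031: 31 days, 37 remaining
Result: 2031-03-09

2031-03-09


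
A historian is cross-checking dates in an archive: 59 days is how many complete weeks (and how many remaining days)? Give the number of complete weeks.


Total days: 59
Days per week: 7
Division: 59 / 7 = 8 remainder 3
Complete weeks: 8
Remaining days: 3

8


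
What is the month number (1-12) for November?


Calendar month order:
10. October
11. November <--
12. December
November is month number 11

11


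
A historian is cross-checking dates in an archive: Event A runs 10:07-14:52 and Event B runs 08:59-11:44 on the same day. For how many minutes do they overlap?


Interval A: [607, 892] minutes from midnight
Interval B: [539, 704] minutes from midnight
Overlap start = max(607, 539) = 607
Overlap end = min(892, 704) = 704
Overlap = 704 - 607 = 97 minutes

97


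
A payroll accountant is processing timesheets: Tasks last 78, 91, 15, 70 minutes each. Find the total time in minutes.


Durations: 78, 91, 15, 70
Running sum: 78
+ 91 = 169
+ 15 = 184
+ 70 = 254
Total duration: 254 minutes
That is 4 hours and 14 minutes

254


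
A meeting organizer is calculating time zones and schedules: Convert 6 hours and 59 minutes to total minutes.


Hours: 6
Minutes: 59
Convert hours to minutes: 6 x 60 = 360
Add remaining minutes: 360 + 59 = 419

419


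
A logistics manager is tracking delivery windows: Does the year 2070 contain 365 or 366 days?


Year: 2070
Check leap year rules:
Divisible by 4? No
2070 is not a leap year
Days: 365

365


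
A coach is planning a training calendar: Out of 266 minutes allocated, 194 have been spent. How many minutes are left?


Total budget: 266 minutes
Time used: 194 minutes
Remaining: 266 - 194 = 72 minutes
Percent used: 72.9%
Percent remaining: 27.1%

72


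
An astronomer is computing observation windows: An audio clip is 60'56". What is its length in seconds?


Minutes: 60
Seconds: 56
Convert minutes to seconds: 60 x 60 = 3600
Add remaining seconds: 3600 + 56 = 3656

3656


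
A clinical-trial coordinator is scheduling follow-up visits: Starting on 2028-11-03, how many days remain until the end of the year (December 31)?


Start: November 03, 2028
End: December 31, 2028
Days left in November: 27
December: 31
Sum of remaining months: 31
Total: 27 + 31 = 58

58


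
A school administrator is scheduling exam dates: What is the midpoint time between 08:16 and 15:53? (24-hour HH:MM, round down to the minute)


Start time: 08:16 = 496 minutes from midnight
End time: 15:53 = 953 minutes from midnight
Sum: 496 + 953 = 1449
Midpoint: 1449 / 2 = 724 minutes
Convert: 724 / 60 = 12 hours, 4 minutes
Result: 12:04

12:04


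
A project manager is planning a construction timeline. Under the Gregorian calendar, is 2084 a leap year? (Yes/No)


Year: 2084
Divisible by 4? 2084 / 4 = 521.0 -> Yes
Divisible by 100? 2084 / 100 = 20.84 -> No
Divisible by 4 but not 100, so it IS a leap year

Yes


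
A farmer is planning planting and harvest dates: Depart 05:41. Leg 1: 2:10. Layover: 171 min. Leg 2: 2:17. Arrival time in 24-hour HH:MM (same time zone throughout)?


Depart: 05:41
Leg 1: +130 min -> 07:51
Layover: +171 min -> 10:42
Leg 2: +137 min -> 12:59
Total travel: 438 minutes = 7h 18m
Arrival: 12:59

12:59


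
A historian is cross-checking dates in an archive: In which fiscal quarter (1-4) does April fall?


Month: April (month 4)
Q1: January-March (months 1-3)
Q2: April-June (months 4-6)
Q3: July-September (months 7-9)
Q4: October-December (months 10-12)
Month 4 falls in Q2

2


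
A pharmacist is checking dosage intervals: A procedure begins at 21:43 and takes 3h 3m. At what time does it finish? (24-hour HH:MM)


Start time: 21:43
Adding: 3 hours 3 minutes
Minutes: 43 + 3 = 46
Hours: 21 + 3 + 0 = 24
Hour wraparound: 24 mod 24 = 0
Result: 00:46

00:46


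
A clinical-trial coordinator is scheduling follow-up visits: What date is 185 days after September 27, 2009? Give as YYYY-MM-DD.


Start: 2009-09-27
Adding 185 days
Days remaining in September: 3
After September: 182 days still to add
October 2009: 31 days, 151 remaining
November 2009: 30 days, 121 remaining
December 2009: 31 days, 90 remaining
January 2010: 31 days, 59 remaining
Result: 2010-03-31

2010-03-31


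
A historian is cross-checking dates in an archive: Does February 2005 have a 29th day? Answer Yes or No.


Year: 2005
Divisible by 4? 2005 / 4 = 501.25 -> No
Not divisible by 4, so NOT a leap year

No


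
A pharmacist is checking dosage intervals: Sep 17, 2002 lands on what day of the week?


Date: 2002-09-17
January 1, 2002 is a Tuesday
Day of year: 260
Offset from Jan 1: 259 days
259 mod 7 = 0
Result: Tuesday

Tuesday


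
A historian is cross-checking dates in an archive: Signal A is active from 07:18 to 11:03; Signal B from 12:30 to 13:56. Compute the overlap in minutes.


Interval A: [438, 663] minutes from midnight
Interval B: [750, 836] minutes from midnight
Overlap start = max(438, 750) = 750
Overlap end = min(663, 836) = 663
End <= start, so the intervals do not overlap: 0 minutes

0


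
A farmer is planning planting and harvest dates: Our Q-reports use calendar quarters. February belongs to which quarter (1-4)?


Month: February (month 2)
Q1: January-March (months 1-3)
Q2: April-June (months 4-6)
Q3: July-September (months 7-9)
Q4: October-December (months 10-12)
Month 2 falls in Q1

1


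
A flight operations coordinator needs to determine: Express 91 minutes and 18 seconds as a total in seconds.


Minutes: 91
Seconds: 18
Convert minutes to seconds: 91 x 60 = 5460
Add remaining seconds: 5460 + 18 = 5478

5478


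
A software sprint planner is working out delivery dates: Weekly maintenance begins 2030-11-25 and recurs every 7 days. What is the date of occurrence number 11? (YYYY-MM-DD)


First occurrence: 2030-11-25 (occurrence 1)
Each occurrence is 7 days after the previous.
Occurrence 11 is 10 weeks after the first.
10 weeks = 70 days
2030-11-25 + 70 days = 2031-02-03

2031-02-03


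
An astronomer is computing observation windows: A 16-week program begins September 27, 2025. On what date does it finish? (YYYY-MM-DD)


Start: 2025-09-27
Weeks to add: 16
Convert to days: 16 x 7 = 112 days
Add 112 days to 2025-09-27
Result: 2026-01-17

2026-01-17


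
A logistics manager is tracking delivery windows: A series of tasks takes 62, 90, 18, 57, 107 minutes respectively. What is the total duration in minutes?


Durations: 62, 90, 18, 57, 107
Running sum: 62
+ 90 = 152
+ 18 = 170
+ 57 = 227
+ 107 = 334
Total duration: 334 minutes
That is 5 hours and 34 minutes

334


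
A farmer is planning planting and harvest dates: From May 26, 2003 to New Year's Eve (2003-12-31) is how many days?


Start: May 26, 2003
End: December 31, 2003
Days left in May: 5
June: 30
July: 31
August: 31
September: 30
... plus remaining months
Sum of remaining months: 214
Total: 5 + 214 = 219

219


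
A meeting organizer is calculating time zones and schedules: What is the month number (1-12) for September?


Calendar month order:
8. August
9. September <--
10. October
September is month number 9

9


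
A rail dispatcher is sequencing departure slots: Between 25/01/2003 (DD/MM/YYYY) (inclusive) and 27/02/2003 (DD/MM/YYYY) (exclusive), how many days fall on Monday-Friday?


Start: 2003-01-25 (Saturday)
End (exclusive): 2003-02-27 (Thursday)
Total calendar days: 33
Full weeks: 33 // 7 = 4 -> 20 weekdays
Remaining 5 days starting on Saturday:
  Sat(-), Sun(-), Mon(w), Tue(w), Wed(w) -> 3 weekdays
Total business days: 20 + 3 = 23

23


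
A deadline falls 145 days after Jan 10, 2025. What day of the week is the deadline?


Start: 2025-01-10 (Friday)
Step 1 - find target date: add 145 days
  2025-01-10 + 145 days = 2025-06-04
Step 2 - day of week:
  145 mod 7 = 5
  Friday + 5 days -> Wednesday
Result: Wednesday (2025-06-04)

Wednesday


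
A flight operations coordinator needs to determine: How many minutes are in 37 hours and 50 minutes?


Hours: 37
Minutes: 50
Convert hours to minutes: 37 x 60 = 2220
Add remaining minutes: 2220 + 50 = 2270

2270


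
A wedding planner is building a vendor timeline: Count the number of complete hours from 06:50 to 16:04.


Start: 06:50
End: 16:04
Hour difference: 16 - 6 = 10 hours
Minute difference: 4 - 50 = -46 minutes
Total minutes: 554
Complete hours: 554 / 60 = 9 (remainder 14)

9


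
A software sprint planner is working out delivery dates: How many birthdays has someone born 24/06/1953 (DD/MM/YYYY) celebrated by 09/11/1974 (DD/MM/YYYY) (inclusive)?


Birth: 1953-06-24
Reference: 1974-11-09
Year difference: 1974 - 1953 = 21
Has birthday (06-24) occurred by 11-09? Yes
Age in full years: 21

21


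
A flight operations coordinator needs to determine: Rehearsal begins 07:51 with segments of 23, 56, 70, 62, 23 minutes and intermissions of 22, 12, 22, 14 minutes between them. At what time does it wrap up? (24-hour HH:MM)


Start: 07:51 = 471 min from midnight
  after task 1 (23 min): 08:14
  after break (22 min): 08:36
  after task 2 (56 min): 09:32
  after break (12 min): 09:44
  after task 3 (70 min): 10:54
  after break (22 min): 11:16
  after task 4 (62 min): 12:18
  after break (14 min): 12:32
  after task 5 (23 min): 12:55
Total elapsed: 304 minutes
End time: 12:55

12:55


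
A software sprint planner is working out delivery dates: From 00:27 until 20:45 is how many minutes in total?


Start time: 00:27 = 27 minutes from midnight
End time: 20:45 = 1245 minutes from midnight
Difference: 1245 - 27 = 1218 minutes
That is 20 hours and 18 minutes

1218


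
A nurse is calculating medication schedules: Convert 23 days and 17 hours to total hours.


Days: 23
Extra hours: 17
Hours per day: 24
Days to hours: 23 x 24 = 552
Total: 552 + 17 = 569

569


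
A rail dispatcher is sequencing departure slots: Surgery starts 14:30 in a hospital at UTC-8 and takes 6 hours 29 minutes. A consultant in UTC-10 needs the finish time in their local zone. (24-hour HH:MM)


Start: 14:30 in UTC-8
Step 1 - add duration:
  minutes: 30 + 29 = 59
  hours: 14 + 6 + 0 = 20
  end in UTC-8: 20:59
Step 2 - convert UTC-8 -> UTC-10:
  offset difference: -10 - (-8) = -2 hours
  20 + (-2) = 18 -> mod 24 = 18
Result: 18:59 in UTC-10

18:59


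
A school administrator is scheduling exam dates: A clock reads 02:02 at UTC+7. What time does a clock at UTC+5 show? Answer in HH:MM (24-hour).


Local time: 02:02 at UTC+7 (offset 7h)
Target zone: UTC+5 (offset 5h)
Difference: 5 - (7) = -2 hours
Calculation: 2 + (-2) = 0
Result: 00:02

00:02


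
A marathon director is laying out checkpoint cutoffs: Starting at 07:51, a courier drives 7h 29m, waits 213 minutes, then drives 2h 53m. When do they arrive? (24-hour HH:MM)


Depart: 07:51
Leg 1: +449 min -> 15:20
Layover: +213 min -> 18:53
Leg 2: +173 min -> 21:46
Total travel: 835 minutes = 13h 55m
Arrival: 21:46

21:46


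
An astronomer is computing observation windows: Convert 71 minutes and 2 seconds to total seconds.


Minutes: 71
Extra seconds: 2
Seconds per minute: 60
Minutes to seconds: 71 x 60 = 4260
Total: 4260 + 2 = 4262

4262


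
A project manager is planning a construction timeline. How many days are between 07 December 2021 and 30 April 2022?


Start date: 2021-12-07
End date: 2022-04-30
Dec 2021: +25 days
Jan 2022: +31 days
Feb 2022: +28 days
Mar 2022: +31 days
Apr 2022: +29 days
Total: 144 days

144


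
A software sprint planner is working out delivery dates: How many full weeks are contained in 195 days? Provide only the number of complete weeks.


Total days: 195
Days per week: 7
Division: 195 / 7 = 27 remainder 6
Complete weeks: 27
Remaining days: 6

27


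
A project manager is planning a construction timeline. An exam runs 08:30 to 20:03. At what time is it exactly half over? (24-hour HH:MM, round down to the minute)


Start time: 08:30 = 510 minutes from midnight
End time: 20:03 = 1203 minutes from midnight
Sum: 510 + 1203 = 1713
Midpoint: 1713 / 2 = 856 minutes
Convert: 856 / 60 = 14 hours, 16 minutes
Result: 14:16

14:16


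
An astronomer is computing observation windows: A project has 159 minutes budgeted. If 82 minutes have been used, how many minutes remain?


Total budget: 159 minutes
Time used: 82 minutes
Remaining: 159 - 82 = 77 minutes
Percent used: 51.6%
Percent remaining: 48.4%

77


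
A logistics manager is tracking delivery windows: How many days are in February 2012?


Month: February
Year: 2012
2012 is a leap year
February has 29 days
Total: 29 days

29


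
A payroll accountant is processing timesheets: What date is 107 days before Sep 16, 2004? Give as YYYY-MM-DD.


Start: 2004-09-16
Subtracting 107 days
Days already passed in September: 16
After going back through September: 91 more days to subtract
August 2004: 31 days, 60 remaining
July 2004: 31 days, 29 remaining
June 2004 has 30 days, need 29
Result: 2004-06-01

2004-06-01


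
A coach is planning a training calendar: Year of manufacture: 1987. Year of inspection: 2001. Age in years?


Birth year: 1987
Current year: 2001
Age = current year - birth year
Age = 2001 - 1987 = 14

14


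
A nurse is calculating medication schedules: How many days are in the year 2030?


Year: 2030
Check leap year rules:
Divisible by 4? No
2030 is not a leap year
Days: 365

365


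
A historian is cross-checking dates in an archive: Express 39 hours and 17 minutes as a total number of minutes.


Hours: 39
Extra minutes: 17
Minutes per hour: 60
Hours to minutes: 39 x 60 = 2340
Total: 2340 + 17 = 2357

2357


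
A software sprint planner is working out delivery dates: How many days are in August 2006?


Month: August
Year: 2006
August is a 31-day month
Total: 31 days

31


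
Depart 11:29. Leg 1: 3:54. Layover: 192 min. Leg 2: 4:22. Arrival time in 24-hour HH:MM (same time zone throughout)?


Depart: 11:29
Leg 1: +234 min -> 15:23
Layover: +192 min -> 18:35
Leg 2: +262 min -> 22:57
Total travel: 688 minutes = 11h 28m
Arrival: 22:57

22:57


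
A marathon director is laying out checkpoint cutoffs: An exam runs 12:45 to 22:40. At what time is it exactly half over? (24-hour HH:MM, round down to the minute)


Start time: 12:45 = 765 minutes from midnight
End time: 22:40 = 1360 minutes from midnight
Sum: 765 + 1360 = 2125
Midpoint: 2125 / 2 = 1062 minutes
Convert: 1062 / 60 = 17 hours, 42 minutes
Result: 17:42

17:42


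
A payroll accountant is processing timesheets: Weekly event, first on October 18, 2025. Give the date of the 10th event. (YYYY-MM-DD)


First occurrence: 2025-10-18 (occurrence 1)
Each occurrence is 7 days after the previous.
Occurrence 10 is 9 weeks after the first.
9 weeks = 63 days
2025-10-18 + 63 days = 2025-12-20

2025-12-20


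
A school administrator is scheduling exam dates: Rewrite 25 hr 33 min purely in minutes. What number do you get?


Hours: 25
Extra minutes: 33
Minutes per hour: 60
Hours to minutes: 25 x 60 = 1500
Total: 1500 + 33 = 1533

1533


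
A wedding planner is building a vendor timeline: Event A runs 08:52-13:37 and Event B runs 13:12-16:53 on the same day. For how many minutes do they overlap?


Interval A: [532, 817] minutes from midnight
Interval B: [792, 1013] minutes from midnight
Overlap start = max(532, 792) = 792
Overlap end = min(817, 1013) = 817
Overlap = 817 - 792 = 25 minutes

25


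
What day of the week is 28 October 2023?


Date: 2023-10-28
January 1, 2023 is a Sunday
Day of year: 301
Offset from Jan 1: 300 days
300 mod 7 = 6
Result: Saturday

Saturday


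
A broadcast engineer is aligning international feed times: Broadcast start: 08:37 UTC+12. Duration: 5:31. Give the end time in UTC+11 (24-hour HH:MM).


Start: 08:37 in UTC+12
Step 1 - add duration:
  minutes: 37 + 31 = 68 (carry 1h)
  hours: 8 + 5 + 1 = 14
  end in UTC+12: 14:08
Step 2 - convert UTC+12 -> UTC+11:
  offset difference: 11 - (12) = -1 hours
  14 + (-1) = 13 -> mod 24 = 13
Result: 13:08 in UTC+11

13:08


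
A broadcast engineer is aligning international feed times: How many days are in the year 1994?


Year: 1994
Check leap year rules:
Divisible by 4? No
1994 is not a leap year
Days: 365

365


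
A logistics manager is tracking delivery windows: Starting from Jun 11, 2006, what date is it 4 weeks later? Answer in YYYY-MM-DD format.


Start: 2006-06-11
Weeks to add: 4
Convert to days: 4 x 7 = 28 days
Add 28 days to 2006-06-11
Result: 2006-07-09

2006-07-09


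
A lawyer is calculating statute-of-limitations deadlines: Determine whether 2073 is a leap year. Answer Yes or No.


Year: 2073
Divisible by 4? 2073 / 4 = 518.25 -> No
Not divisible by 4, so NOT a leap year

No


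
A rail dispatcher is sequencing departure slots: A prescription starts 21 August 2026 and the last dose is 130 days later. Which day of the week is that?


Start: 2026-08-21 (Friday)
Step 1 - find target date: add 130 days
  2026-08-21 + 130 days = 2026-12-29
Step 2 - day of week:
  130 mod 7 = 4
  Friday + 4 days -> Tuesday
Result: Tuesday (2026-12-29)

Tuesday


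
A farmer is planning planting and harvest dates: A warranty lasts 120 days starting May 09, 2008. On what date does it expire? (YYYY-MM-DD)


Start: 2008-05-09
Adding 120 days
Days remaining in May: 22
After May: 98 days still to add
June 2008: 30 days, 68 remaining
July 2008: 31 days, 37 remaining
August 2008: 31 days, 6 remaining
September 2008 has 30 days, need 6
Result: 2008-09-06

2008-09-06


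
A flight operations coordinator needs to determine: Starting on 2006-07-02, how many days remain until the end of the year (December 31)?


Start: July 02, 2006
End: December 31, 2006
Days left in July: 29
August: 31
September: 30
October: 31
November: 30
... plus remaining months
Sum of remaining months: 153
Total: 29 + 153 = 182

182


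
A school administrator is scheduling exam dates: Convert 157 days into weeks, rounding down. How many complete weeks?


Total days: 157
Days per week: 7
Division: 157 / 7 = 22 remainder 3
Complete weeks: 22
Remaining days: 3

22


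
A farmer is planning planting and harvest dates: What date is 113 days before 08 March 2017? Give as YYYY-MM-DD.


Start: 2017-03-08
Subtracting 113 days
Days already passed in March: 8
After going back through March: 105 more days to subtract
February 2017: 28 days, 77 remaining
January 2017: 31 days, 46 remaining
December 2016: 31 days, 15 remaining
November 2016 has 30 days, need 15
Result: 2016-11-15

2016-11-15


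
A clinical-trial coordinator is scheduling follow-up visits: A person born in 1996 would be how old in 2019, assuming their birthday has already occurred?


Birth year: 1996
Current year: 2019
Age = current year - birth year
Age = 2019 - 1996 = 23

23


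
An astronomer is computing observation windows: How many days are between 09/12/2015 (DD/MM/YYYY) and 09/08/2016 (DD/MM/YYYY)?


Start date: 2015-12-09
End date: 2016-08-09
Dec 2015: +23 days
Jan 2016: +31 days
Feb 2016: +29 days
... (6 more months)
Total: 244 days

244


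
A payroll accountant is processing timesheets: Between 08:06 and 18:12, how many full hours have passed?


Start: 08:06
End: 18:12
Hour difference: 18 - 8 = 10 hours
Minute difference: 12 - 6 = 6 minutes
Total minutes: 606
Complete hours: 606 / 60 = 10 (remainder 6)

10


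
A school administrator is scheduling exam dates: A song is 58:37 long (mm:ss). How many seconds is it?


Minutes: 58
Extra seconds: 37
Seconds per minute: 60
Minutes to seconds: 58 x 60 = 3480
Total: 3480 + 37 = 3517

3517


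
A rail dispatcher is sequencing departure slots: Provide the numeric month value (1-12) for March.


Calendar month order:
2. February
3. March <--
4. April
March is month number 3

3


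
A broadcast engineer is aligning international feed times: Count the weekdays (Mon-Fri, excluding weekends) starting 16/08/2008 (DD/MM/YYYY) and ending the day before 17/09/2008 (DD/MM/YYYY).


Start: 2008-08-16 (Saturday)
End (exclusive): 2008-09-17 (Wednesday)
Total calendar days: 32
Full weeks: 32 // 7 = 4 -> 20 weekdays
Remaining 4 days starting on Saturday:
  Sat(-), Sun(-), Mon(w), Tue(w) -> 2 weekdays
Total business days: 20 + 2 = 22

22


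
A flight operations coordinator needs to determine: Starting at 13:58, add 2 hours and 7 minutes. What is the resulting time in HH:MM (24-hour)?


Start time: 13:58
Adding: 2 hours 7 minutes
Minutes: 58 + 7 = 65
Minute overflow: 65 >= 60, so carry 1 hour, minutes = 5
Hours: 13 + 2 + 1 = 16
Result: 16:05

16:05


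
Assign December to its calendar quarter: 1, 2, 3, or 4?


Month: December (month 12)
Q1: January-March (months 1-3)
Q2: April-June (months 4-6)
Q3: July-September (months 7-9)
Q4: October-December (months 10-12)
Month 12 falls in Q4

4


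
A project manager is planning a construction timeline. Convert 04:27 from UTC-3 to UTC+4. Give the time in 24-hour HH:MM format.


Local time: 04:27 at UTC-3 (offset -3h)
Target zone: UTC+4 (offset 4h)
Difference: 4 - (-3) = 7 hours
Calculation: 4 + (7) = 11
Result: 11:27

11:27


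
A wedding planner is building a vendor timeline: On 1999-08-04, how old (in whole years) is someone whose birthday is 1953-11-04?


Birth: 1953-11-04
Reference: 1999-08-04
Year difference: 1999 - 1953 = 46
Has birthday (11-04) occurred by 08-04? No
Birthday not yet reached this year -> subtract 1
Age in full years: 45

45


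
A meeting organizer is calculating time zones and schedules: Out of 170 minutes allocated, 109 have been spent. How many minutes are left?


Total budget: 170 minutes
Time used: 109 minutes
Remaining: 170 - 109 = 61 minutes
Percent used: 64.1%
Percent remaining: 35.9%

61


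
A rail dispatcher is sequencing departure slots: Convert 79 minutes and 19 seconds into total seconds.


Minutes: 79
Seconds: 19
Convert minutes to seconds: 79 x 60 = 4740
Add remaining seconds: 4740 + 19 = 4759

4759


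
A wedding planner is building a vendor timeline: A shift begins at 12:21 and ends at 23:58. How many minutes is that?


Start time: 12:21 = 741 minutes from midnight
End time: 23:58 = 1438 minutes from midnight
Difference: 1438 - 741 = 697 minutes
That is 11 hours and 37 minutes

697


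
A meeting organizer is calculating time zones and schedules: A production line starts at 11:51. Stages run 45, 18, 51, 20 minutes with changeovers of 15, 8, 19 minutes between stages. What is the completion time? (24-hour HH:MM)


Start: 11:51 = 711 min from midnight
  after task 1 (45 min): 12:36
  after break (15 min): 12:51
  after task 2 (18 min): 13:09
  after break (8 min): 13:17
  after task 3 (51 min): 14:08
  after break (19 min): 14:27
  after task 4 (20 min): 14:47
Total elapsed: 176 minutes
End time: 14:47

14:47


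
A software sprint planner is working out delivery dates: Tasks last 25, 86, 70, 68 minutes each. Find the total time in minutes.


Durations: 25, 86, 70, 68
Running sum: 25
+ 86 = 111
+ 70 = 181
+ 68 = 249
Total duration: 249 minutes
That is 4 hours and 9 minutes

249


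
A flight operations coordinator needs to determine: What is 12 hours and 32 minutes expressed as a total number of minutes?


Hours: 12
Minutes: 32
Convert hours to minutes: 12 x 60 = 720
Add remaining minutes: 720 + 32 = 752

752


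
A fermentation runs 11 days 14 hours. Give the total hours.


Days: 11
Extra hours: 14
Hours per day: 24
Days to hours: 11 x 24 = 264
Total: 264 + 14 = 278

278


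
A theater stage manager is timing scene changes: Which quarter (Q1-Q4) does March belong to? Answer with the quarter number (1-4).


Month: March (month 3)
Q1: January-March (months 1-3)
Q2: April-June (months 4-6)
Q3: July-September (months 7-9)
Q4: October-December (months 10-12)
Month 3 falls in Q1

1


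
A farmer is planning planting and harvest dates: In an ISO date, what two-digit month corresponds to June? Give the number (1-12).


Calendar month order:
5. May
6. June <--
7. July
June is month number 6

6


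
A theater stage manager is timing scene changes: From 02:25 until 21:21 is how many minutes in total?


Start time: 02:25 = 145 minutes from midnight
End time: 21:21 = 1281 minutes from midnight
Difference: 1281 - 145 = 1136 minutes
That is 18 hours and 56 minutes

1136


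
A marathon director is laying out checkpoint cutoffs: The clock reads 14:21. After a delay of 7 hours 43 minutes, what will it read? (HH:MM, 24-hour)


Start time: 14:21
Adding: 7 hours 43 minutes
Minutes: 21 + 43 = 64
Minute overflow: 64 >= 60, so carry 1 hour, minutes = 4
Hours: 14 + 7 + 1 = 22
Result: 22:04

22:04


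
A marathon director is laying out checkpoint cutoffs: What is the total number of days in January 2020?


Month: January
Year: 2020
January is a 31-day month
Total: 31 days

31


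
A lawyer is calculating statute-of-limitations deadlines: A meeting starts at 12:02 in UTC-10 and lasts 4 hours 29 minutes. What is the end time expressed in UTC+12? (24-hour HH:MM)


Start: 12:02 in UTC-10
Step 1 - add duration:
  minutes: 2 + 29 = 31
  hours: 12 + 4 + 0 = 16
  end in UTC-10: 16:31
Step 2 - convert UTC-10 -> UTC+12:
  offset difference: 12 - (-10) = 22 hours
  16 + (22) = 38 -> mod 24 = 14
Result: 14:31 in UTC+12

14:31


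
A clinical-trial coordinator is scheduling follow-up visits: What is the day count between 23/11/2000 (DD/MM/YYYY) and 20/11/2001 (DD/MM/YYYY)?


Start date: 2000-11-23
End date: 2001-11-20
Nov 2000: +8 days
Dec 2000: +31 days
Jan 2001: +31 days
... (10 more months)
Total: 362 days

362


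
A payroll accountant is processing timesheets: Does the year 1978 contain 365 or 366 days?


Year: 1978
Check leap year rules:
Divisible by 4? No
1978 is not a leap year
Days: 365

365


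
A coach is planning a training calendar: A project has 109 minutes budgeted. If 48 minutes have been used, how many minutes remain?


Total budget: 109 minutes
Time used: 48 minutes
Remaining: 109 - 48 = 61 minutes
Percent used: 44.0%
Percent remaining: 56.0%

61


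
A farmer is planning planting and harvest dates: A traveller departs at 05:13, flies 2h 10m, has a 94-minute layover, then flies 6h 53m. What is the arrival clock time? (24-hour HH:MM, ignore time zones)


Depart: 05:13
Leg 1: +130 min -> 07:23
Layover: +94 min -> 08:57
Leg 2: +413 min -> 15:50
Total travel: 637 minutes = 10h 37m
Arrival: 15:50

15:50


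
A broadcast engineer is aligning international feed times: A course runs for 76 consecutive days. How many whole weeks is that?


Total days: 76
Days per week: 7
Division: 76 / 7 = 10 remainder 6
Complete weeks: 10
Remaining days: 6

10


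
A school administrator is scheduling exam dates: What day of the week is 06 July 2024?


Date: 2024-07-06
January 1, 2024 is a Monday
Day of year: 188
Offset from Jan 1: 187 days
187 mod 7 = 5
Result: Saturday

Saturday


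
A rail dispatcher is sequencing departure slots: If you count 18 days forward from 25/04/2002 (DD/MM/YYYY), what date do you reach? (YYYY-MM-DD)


Start: 2002-04-25
Adding 18 days
Days remaining in April: 5
After April: 13 days still to add
May 2002 has 31 days, need 13
Result: 2002-05-13

2002-05-13


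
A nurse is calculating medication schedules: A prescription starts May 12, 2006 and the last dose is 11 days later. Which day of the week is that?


Start: 2006-05-12 (Friday)
Step 1 - find target date: add 11 days
  2006-05-12 + 11 days = 2006-05-23
Step 2 - day of week:
  11 mod 7 = 4
  Friday + 4 days -> Tuesday
Result: Tuesday (2006-05-23)

Tuesday


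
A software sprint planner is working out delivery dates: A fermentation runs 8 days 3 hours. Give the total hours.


Days: 8
Extra hours: 3
Hours per day: 24
Days to hours: 8 x 24 = 192
Total: 192 + 3 = 195

195


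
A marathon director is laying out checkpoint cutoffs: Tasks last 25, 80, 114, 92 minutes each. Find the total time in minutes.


Durations: 25, 80, 114, 92
Running sum: 25
+ 80 = 105
+ 114 = 219
+ 92 = 311
Total duration: 311 minutes
That is 5 hours and 11 minutes

311


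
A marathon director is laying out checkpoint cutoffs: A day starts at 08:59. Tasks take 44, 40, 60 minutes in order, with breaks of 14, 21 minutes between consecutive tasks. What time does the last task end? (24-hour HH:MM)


Start: 08:59 = 539 min from midnight
  after task 1 (44 min): 09:43
  after break (14 min): 09:57
  after task 2 (40 min): 10:37
  after break (21 min): 10:58
  after task 3 (60 min): 11:58
Total elapsed: 179 minutes
End time: 11:58

11:58


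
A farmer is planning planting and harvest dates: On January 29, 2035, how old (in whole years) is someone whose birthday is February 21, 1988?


Birth: 1988-02-21
Reference: 2035-01-29
Year difference: 2035 - 1988 = 47
Has birthday (02-21) occurred by 01-29? No
Birthday not yet reached this year -> subtract 1
Age in full years: 46

46


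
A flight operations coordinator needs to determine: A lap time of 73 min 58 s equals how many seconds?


Minutes: 73
Seconds: 58
Convert minutes to seconds: 73 x 60 = 4380
Add remaining seconds: 4380 + 58 = 4438

4438


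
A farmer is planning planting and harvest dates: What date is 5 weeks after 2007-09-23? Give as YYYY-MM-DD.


Start: 2007-09-23
Weeks to add: 5
Convert to days: 5 x 7 = 35 days
Add 35 days to 2007-09-23
Result: 2007-10-28

2007-10-28


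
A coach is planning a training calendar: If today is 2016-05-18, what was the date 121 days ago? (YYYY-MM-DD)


Start: 2016-05-18
Subtracting 121 days
Days already passed in May: 18
After going back through May: 103 more days to subtract
April 2016: 30 days, 73 remaining
March 2016: 31 days, 42 remaining
February 2016: 29 days, 13 remaining
January 2016 has 31 days, need 13
Result: 2016-01-18

2016-01-18


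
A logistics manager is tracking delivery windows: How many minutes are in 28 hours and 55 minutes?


Hours: 28
Minutes: 55
Convert hours to minutes: 28 x 60 = 1680
Add remaining minutes: 1680 + 55 = 1735

1735


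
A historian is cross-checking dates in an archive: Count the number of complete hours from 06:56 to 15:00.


Start: 06:56
End: 15:00
Hour difference: 15 - 6 = 9 hours
Minute difference: 0 - 56 = -56 minutes
Total minutes: 484
Complete hours: 484 / 60 = 8 (remainder 4)

8


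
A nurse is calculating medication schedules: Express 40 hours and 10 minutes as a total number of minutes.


Hours: 40
Extra minutes: 10
Minutes per hour: 60
Hours to minutes: 40 x 60 = 2400
Total: 2400 + 10 = 2410

2410


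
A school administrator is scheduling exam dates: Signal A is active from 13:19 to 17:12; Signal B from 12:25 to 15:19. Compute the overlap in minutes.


Interval A: [799, 1032] minutes from midnight
Interval B: [745, 919] minutes from midnight
Overlap start = max(799, 745) = 799
Overlap end = min(1032, 919) = 919
Overlap = 919 - 799 = 120 minutes

120


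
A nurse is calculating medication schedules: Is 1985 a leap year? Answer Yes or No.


Year: 1985
Divisible by 4? 1985 / 4 = 496.25 -> No
Not divisible by 4, so NOT a leap year

No


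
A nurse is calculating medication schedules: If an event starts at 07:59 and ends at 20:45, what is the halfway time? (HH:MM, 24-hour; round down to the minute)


Start time: 07:59 = 479 minutes from midnight
End time: 20:45 = 1245 minutes from midnight
Sum: 479 + 1245 = 1724
Midpoint: 1724 / 2 = 862 minutes
Convert: 862 / 60 = 14 hours, 22 minutes
Result: 14:22

14:22


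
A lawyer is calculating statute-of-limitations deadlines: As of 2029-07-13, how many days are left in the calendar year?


Start: July 13, 2029
End: December 31, 2029
Days left in July: 18
August: 31
September: 30
October: 31
November: 30
... plus remaining months
Sum of remaining months: 153
Total: 18 + 153 = 171

171


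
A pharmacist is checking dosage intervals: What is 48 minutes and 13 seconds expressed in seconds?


Minutes: 48
Extra seconds: 13
Seconds per minute: 60
Minutes to seconds: 48 x 60 = 2880
Total: 2880 + 13 = 2893

2893


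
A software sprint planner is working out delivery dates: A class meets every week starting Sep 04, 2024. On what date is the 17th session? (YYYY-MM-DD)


First occurrence: 2024-09-04 (occurrence 1)
Each occurrence is 7 days after the previous.
Occurrence 17 is 16 weeks after the first.
16 weeks = 112 days
2024-09-04 + 112 days = 2024-12-25

2024-12-25


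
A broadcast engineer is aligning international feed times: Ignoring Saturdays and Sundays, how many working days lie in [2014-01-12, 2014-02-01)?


Start: 2014-01-12 (Sunday)
End (exclusive): 2014-02-01 (Saturday)
Total calendar days: 20
Full weeks: 20 // 7 = 2 -> 10 weekdays
Remaining 6 days starting on Sunday:
  Sun(-), Mon(w), Tue(w), Wed(w), Thu(w), Fri(w) -> 5 weekdays
Total business days: 10 + 5 = 15

15


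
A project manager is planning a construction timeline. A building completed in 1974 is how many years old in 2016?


Birth year: 1974
Current year: 2016
Age = current year - birth year
Age = 2016 - 1974 = 42

42


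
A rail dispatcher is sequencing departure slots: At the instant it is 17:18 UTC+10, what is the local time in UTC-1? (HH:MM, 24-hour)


Local time: 17:18 at UTC+10 (offset 10h)
Target zone: UTC-1 (offset -1h)
Difference: -1 - (10) = -11 hours
Calculation: 17 + (-11) = 6
Result: 06:18

06:18


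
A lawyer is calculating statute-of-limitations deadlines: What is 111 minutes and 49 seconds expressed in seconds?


Minutes: 111
Extra seconds: 49
Seconds per minute: 60
Minutes to seconds: 111 x 60 = 6660
Total: 6660 + 49 = 6709

6709


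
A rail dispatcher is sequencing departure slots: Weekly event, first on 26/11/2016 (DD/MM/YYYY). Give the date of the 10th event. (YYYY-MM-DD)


First occurrence: 2016-11-26 (occurrence 1)
Each occurrence is 7 days after the previous.
Occurrence 10 is 9 weeks after the first.
9 weeks = 63 days
2016-11-26 + 63 days = 2017-01-28

2017-01-28


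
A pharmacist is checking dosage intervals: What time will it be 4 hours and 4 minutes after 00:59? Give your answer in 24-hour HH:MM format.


Start time: 00:59
Adding: 4 hours 4 minutes
Minutes: 59 + 4 = 63
Minute overflow: 63 >= 60, so carry 1 hour, minutes = 3
Hours: 0 + 4 + 1 = 5
Result: 05:03

05:03


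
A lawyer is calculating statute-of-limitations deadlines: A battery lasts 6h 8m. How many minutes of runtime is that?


Hours: 6
Extra minutes: 8
Minutes per hour: 60
Hours to minutes: 6 x 60 = 360
Total: 360 + 8 = 368

368


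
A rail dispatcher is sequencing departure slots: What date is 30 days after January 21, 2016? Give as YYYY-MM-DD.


Start: 2016-01-21
Adding 30 days
Days remaining in January: 10
After January: 20 days still to add
February 2016 has 29 days, need 20
Result: 2016-02-20

2016-02-20


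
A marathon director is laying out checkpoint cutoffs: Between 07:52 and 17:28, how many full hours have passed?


Start: 07:52
End: 17:28
Hour difference: 17 - 7 = 10 hours
Minute difference: 28 - 52 = -24 minutes
Total minutes: 576
Complete hours: 576 / 60 = 9 (remainder 36)

9


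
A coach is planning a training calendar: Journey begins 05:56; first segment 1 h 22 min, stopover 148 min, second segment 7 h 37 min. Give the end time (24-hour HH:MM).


Depart: 05:56
Leg 1: +82 min -> 07:18
Layover: +148 min -> 09:46
Leg 2: +457 min -> 17:23
Total travel: 687 minutes = 11h 27m
Arrival: 17:23

17:23


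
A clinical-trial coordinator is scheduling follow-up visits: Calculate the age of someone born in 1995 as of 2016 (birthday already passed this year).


Birth year: 1995
Current year: 2016
Age = current year - birth year
Age = 2016 - 1995 = 21

21


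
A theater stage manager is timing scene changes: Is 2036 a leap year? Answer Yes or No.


Year: 2036
Divisible by 4? 2036 / 4 = 509.0 -> Yes
Divisible by 100? 2036 / 100 = 20.36 -> No
Divisible by 4 but not 100, so it IS a leap year

Yes


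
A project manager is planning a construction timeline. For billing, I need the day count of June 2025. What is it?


Month: June
Year: 2025
June is a 30-day month
Total: 30 days

30


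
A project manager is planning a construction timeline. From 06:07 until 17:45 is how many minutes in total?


Start time: 06:07 = 367 minutes from midnight
End time: 17:45 = 1065 minutes from midnight
Difference: 1065 - 367 = 698 minutes
That is 11 hours and 38 minutes

698
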